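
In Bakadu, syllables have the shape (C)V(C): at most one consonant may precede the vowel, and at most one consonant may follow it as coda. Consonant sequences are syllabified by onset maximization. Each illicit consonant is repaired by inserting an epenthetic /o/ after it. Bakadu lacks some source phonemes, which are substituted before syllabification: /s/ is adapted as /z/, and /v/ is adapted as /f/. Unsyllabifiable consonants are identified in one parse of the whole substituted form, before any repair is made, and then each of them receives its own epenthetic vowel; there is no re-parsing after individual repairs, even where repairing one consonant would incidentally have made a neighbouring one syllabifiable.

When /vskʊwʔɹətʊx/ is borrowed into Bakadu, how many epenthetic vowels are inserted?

After substitution the input is /fzkʊwʔɹətʊx/.
The unsyllabifiable consonants are /f/, /z/, /ʔ/; each receives one epenthetic vowel.

3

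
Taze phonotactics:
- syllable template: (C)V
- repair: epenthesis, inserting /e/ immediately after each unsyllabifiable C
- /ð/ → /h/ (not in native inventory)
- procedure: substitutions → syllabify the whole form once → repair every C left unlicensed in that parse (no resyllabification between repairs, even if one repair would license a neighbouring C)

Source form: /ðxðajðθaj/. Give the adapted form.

hexehajeheθaje

Substitution: /ð/ → /h/, giving /hxhajhθaj/.
The consonants /h/, /x/, /j/, /h/, /j/ cannot be parsed into a legal (C)V syllable (no codas are permitted; onsets are limited to one consonant).
Each unlicensed consonant becomes the onset of a new syllable: /h/ → /he/, /x/ → /xe/, /j/ → /je/, /h/ → /he/, /j/ → /je/.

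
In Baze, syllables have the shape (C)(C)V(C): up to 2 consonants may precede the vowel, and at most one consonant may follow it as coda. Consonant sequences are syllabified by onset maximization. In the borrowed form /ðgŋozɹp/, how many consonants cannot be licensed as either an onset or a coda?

Syllabifying with onset maximization leaves /ð/, /ɹ/, /p/ stranded (at most one coda consonant is licensed; onsets may contain at most 2 consonants).

3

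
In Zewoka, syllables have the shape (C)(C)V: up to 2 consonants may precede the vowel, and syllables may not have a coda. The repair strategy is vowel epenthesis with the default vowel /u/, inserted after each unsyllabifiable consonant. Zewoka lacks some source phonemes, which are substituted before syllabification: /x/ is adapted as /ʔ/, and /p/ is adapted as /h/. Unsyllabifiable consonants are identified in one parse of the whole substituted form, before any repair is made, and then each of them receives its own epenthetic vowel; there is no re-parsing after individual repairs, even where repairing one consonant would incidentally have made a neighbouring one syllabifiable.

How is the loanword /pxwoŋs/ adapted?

Substitution: /p/ → /h/, /x/ → /ʔ/, giving /hʔwoŋs/.
Syllabifying with onset maximization leaves /h/, /ŋ/, /s/ stranded (no codas are permitted; onsets may contain at most 2 consonants).
Each unlicensed consonant becomes the onset of a new syllable: /h/ → /hu/, /ŋ/ → /ŋu/, /s/ → /su/.

huʔwoŋusu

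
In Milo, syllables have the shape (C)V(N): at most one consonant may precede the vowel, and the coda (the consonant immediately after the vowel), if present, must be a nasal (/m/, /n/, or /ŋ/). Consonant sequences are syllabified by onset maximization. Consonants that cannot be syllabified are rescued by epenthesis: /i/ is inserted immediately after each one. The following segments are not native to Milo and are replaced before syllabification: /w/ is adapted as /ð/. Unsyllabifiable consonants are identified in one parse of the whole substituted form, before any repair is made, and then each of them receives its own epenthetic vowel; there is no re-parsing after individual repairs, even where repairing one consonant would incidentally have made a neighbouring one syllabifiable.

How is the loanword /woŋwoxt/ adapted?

Substitution: /w/ → /ð/, giving /ðoŋðoxt/.
Syllabifying with onset maximization leaves /x/, /t/ stranded (only a nasal (/m/, /n/, or /ŋ/) is licensed in coda position; onsets are limited to one consonant).
Each unlicensed consonant becomes the onset of a new syllable: /x/ → /xi/, /t/ → /ti/.

ðoŋðoxiti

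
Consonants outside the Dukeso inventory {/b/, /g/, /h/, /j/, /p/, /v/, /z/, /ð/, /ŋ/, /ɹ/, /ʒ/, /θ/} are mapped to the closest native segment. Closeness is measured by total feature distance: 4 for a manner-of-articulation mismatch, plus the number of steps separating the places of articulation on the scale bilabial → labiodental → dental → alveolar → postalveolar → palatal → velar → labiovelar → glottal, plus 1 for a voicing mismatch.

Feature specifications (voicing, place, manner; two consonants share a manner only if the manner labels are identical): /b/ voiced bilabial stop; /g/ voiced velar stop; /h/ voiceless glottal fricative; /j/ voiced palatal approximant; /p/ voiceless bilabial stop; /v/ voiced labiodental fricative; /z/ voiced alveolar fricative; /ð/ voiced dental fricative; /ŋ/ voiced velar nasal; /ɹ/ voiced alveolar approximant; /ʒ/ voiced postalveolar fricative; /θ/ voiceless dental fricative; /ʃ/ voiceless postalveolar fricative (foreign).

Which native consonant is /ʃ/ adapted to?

/ʒ/ is closest: same manner (fricative), place distance 0 (postalveolar→postalveolar), voicing differs (+1); total 1. Next closest is /z/ at distance 2.

ʒ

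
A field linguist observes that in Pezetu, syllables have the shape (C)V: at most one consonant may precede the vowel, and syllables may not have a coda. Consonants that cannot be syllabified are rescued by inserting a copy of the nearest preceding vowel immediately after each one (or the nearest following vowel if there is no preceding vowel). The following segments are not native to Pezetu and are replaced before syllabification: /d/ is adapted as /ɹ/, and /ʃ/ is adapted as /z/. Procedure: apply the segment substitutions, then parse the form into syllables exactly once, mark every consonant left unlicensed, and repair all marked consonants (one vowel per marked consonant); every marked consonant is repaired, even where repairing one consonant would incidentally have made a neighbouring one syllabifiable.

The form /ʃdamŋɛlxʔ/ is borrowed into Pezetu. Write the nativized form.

zaɹamaŋɛlɛxɛʔɛ

Substitution: /ʃ/ → /z/, /d/ → /ɹ/, giving /zɹamŋɛlxʔ/.
The consonants /z/, /m/, /l/, /x/, /ʔ/ cannot be parsed into a legal (C)V syllable (no codas are permitted; onsets are limited to one consonant).
Inserting the epenthetic vowel yields /z/ → /za/, /m/ → /ma/, /l/ → /lɛ/, /x/ → /xɛ/, /ʔ/ → /ʔɛ/.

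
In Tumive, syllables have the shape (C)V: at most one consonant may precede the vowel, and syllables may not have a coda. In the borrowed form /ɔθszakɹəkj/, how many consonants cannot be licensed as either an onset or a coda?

Under (C)V, the unsyllabifiable consonants are /θ/, /s/, /k/, /k/, /j/ (no codas are permitted; onsets are limited to one consonant).

5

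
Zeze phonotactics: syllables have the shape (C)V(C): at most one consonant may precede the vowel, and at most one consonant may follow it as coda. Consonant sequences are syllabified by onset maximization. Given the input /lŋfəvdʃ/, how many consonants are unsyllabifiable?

4

Under (C)V(C), the unsyllabifiable consonants are /l/, /ŋ/, /d/, /ʃ/ (at most one coda consonant is licensed; onsets are limited to one consonant).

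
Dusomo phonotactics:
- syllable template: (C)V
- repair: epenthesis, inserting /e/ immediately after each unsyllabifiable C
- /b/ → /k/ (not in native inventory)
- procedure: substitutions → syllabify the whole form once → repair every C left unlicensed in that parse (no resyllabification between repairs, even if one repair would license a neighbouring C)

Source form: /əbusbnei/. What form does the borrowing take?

əkusekenei

Substitution: /b/ → /k/, giving /əkusknei/.
Under (C)V, the unsyllabifiable consonants are /s/, /k/ (no codas are permitted; onsets are limited to one consonant).
Epenthesis after each stranded consonant: /s/ → /se/, /k/ → /ke/.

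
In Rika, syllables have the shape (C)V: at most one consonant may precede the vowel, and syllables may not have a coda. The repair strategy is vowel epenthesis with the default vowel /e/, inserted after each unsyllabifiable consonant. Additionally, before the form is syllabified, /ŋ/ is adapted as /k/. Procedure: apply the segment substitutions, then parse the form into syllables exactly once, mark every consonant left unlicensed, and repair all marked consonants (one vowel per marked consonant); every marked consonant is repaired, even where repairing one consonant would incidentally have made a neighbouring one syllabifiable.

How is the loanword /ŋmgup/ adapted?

Substitution: /ŋ/ → /k/, giving /kmgup/.
The consonants /k/, /m/, /p/ cannot be parsed into a legal (C)V syllable (no codas are permitted; onsets are limited to one consonant).
Each unlicensed consonant becomes the onset of a new syllable: /k/ → /ke/, /m/ → /me/, /p/ → /pe/.

kemegupe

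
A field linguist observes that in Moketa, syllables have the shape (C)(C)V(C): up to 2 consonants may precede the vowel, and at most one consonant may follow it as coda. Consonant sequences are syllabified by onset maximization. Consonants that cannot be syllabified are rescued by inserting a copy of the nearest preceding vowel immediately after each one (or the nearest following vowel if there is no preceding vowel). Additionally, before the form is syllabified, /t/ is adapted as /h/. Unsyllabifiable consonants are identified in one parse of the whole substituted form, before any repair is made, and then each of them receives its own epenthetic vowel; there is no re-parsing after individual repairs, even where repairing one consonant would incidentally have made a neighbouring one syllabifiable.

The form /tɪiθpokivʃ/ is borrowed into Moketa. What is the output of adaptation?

Substitution: /t/ → /h/, giving /hɪiθpokivʃ/.
The consonants /ʃ/ cannot be parsed into a legal (C)(C)V(C) syllable (at most one coda consonant is licensed; onsets may contain at most 2 consonants).
Inserting the epenthetic vowel yields /ʃ/ → /ʃi/.

hɪiθpokivʃi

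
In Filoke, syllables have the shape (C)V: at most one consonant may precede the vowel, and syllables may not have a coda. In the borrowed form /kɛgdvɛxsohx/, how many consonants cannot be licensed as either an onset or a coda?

Under (C)V, the unsyllabifiable consonants are /g/, /d/, /x/, /h/, /x/ (no codas are permitted; onsets are limited to one consonant).

5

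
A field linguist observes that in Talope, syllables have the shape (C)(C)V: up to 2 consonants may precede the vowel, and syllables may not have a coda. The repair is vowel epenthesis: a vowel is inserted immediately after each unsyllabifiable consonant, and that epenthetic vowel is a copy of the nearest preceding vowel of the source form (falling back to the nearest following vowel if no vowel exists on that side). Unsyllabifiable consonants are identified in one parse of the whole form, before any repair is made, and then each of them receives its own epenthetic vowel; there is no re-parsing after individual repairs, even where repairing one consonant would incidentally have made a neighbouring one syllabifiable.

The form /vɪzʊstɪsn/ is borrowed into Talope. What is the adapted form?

vɪzʊstɪsɪnɪ

Syllabifying with onset maximization leaves /s/, /n/ stranded (no codas are permitted; onsets may contain at most 2 consonants).
Each unlicensed consonant becomes the onset of a new syllable: /s/ → /sɪ/, /n/ → /nɪ/.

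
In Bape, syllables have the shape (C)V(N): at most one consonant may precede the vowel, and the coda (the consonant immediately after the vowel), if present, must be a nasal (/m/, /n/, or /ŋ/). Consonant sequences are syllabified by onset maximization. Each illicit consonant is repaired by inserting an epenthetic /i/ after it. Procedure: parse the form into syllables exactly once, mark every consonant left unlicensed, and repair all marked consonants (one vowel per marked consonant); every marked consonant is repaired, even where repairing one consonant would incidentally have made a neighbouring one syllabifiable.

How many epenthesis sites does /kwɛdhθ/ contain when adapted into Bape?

The unsyllabifiable consonants are /k/, /d/, /h/, /θ/; each receives one epenthetic vowel.

4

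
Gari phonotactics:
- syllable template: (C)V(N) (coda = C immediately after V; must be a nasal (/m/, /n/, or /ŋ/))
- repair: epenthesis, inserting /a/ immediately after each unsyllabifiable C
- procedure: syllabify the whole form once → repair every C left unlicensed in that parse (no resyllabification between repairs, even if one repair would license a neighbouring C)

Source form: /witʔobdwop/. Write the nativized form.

witaʔobadawopa

The consonants /t/, /b/, /d/, /p/ cannot be parsed into a legal (C)V(N) syllable (only a nasal (/m/, /n/, or /ŋ/) is licensed in coda position; onsets are limited to one consonant).
Epenthesis after each stranded consonant: /t/ → /ta/, /b/ → /ba/, /d/ → /da/, /p/ → /pa/.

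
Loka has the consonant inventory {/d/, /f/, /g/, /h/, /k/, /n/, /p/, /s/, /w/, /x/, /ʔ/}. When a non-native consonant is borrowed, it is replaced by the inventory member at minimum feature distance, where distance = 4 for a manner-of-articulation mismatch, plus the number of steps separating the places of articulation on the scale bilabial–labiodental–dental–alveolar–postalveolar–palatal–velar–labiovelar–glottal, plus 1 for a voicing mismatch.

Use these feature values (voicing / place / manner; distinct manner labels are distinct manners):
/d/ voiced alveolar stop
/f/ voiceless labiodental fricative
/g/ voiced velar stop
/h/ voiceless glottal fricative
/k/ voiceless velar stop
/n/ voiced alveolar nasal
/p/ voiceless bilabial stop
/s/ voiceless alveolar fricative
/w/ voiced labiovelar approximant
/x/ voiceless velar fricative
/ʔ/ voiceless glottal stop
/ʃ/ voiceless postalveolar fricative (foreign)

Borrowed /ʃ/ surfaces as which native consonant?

s

/s/ is closest: same manner (fricative), place distance 1 (postalveolar→alveolar), same voicing; total 1. Next closest is /x/ at distance 2.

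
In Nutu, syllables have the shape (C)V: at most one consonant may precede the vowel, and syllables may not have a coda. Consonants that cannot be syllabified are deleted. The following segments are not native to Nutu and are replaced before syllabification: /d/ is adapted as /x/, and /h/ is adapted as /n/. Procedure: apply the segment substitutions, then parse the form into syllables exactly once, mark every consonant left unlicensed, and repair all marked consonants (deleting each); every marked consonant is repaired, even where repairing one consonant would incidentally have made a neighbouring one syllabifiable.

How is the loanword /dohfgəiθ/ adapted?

Substitution: /d/ → /x/, /h/ → /n/, giving /xonfgəiθ/.
Syllabifying with onset maximization leaves /n/, /f/, /θ/ stranded (no codas are permitted; onsets are limited to one consonant).
Deleting the stranded consonants removes /n/, /f/, /θ/.

xogəi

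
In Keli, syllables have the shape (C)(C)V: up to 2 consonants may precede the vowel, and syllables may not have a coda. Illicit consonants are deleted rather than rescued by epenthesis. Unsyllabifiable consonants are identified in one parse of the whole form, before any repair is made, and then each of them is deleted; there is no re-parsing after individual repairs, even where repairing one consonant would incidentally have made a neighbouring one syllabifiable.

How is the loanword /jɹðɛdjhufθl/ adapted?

ɹðɛjhu

The consonants /j/, /d/, /f/, /θ/, /l/ cannot be parsed into a legal (C)(C)V syllable (no codas are permitted; onsets may contain at most 2 consonants).
Each unlicensed consonant is deleted: /j/, /d/, /f/, /θ/, /l/.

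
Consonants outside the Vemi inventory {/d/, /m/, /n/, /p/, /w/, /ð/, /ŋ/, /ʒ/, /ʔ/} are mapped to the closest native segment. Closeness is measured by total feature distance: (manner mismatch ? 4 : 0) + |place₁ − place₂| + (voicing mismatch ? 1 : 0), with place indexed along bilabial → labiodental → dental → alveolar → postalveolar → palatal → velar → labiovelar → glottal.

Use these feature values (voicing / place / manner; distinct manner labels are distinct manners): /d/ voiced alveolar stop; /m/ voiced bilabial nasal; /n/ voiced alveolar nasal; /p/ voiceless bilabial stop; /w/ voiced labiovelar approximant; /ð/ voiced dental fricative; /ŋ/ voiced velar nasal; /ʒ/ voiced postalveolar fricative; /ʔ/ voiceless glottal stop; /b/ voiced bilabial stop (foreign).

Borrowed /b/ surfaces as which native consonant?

p

/p/ is closest: same manner (stop), place distance 0 (bilabial→bilabial), voicing differs (+1); total 1. Next closest is /d/ at distance 3.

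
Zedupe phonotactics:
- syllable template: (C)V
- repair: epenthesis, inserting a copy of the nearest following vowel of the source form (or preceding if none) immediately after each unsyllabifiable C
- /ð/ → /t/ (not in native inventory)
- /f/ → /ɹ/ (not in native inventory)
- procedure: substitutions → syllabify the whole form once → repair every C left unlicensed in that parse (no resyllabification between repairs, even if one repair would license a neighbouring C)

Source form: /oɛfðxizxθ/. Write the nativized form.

oɛɹitixizixiθi

Substitution: /f/ → /ɹ/, /ð/ → /t/, giving /oɛɹtxizxθ/.
The consonants /ɹ/, /t/, /z/, /x/, /θ/ cannot be parsed into a legal (C)V syllable (no codas are permitted; onsets are limited to one consonant).
Inserting the epenthetic vowel yields /ɹ/ → /ɹi/, /t/ → /ti/, /z/ → /zi/, /x/ → /xi/, /θ/ → /θi/.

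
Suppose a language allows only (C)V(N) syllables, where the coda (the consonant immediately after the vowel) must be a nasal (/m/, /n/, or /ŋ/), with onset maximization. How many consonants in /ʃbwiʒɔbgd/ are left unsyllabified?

The consonants /ʃ/, /b/, /b/, /g/, /d/ cannot be parsed into a legal (C)V(N) syllable (only a nasal (/m/, /n/, or /ŋ/) is licensed in coda position; onsets are limited to one consonant).

5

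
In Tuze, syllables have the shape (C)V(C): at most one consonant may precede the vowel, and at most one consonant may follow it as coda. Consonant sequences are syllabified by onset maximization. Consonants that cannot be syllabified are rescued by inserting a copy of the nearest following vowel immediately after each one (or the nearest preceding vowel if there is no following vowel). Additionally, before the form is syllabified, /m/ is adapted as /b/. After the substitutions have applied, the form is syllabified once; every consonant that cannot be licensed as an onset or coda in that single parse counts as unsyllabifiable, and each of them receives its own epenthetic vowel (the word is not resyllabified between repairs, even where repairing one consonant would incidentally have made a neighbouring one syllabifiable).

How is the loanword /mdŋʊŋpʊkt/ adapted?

Substitution: /m/ → /b/, giving /bdŋʊŋpʊkt/.
The consonants /b/, /d/, /t/ cannot be parsed into a legal (C)V(C) syllable (at most one coda consonant is licensed; onsets are limited to one consonant).
Epenthesis after each stranded consonant: /b/ → /bʊ/, /d/ → /dʊ/, /t/ → /tʊ/.

bʊdʊŋʊŋpʊktʊ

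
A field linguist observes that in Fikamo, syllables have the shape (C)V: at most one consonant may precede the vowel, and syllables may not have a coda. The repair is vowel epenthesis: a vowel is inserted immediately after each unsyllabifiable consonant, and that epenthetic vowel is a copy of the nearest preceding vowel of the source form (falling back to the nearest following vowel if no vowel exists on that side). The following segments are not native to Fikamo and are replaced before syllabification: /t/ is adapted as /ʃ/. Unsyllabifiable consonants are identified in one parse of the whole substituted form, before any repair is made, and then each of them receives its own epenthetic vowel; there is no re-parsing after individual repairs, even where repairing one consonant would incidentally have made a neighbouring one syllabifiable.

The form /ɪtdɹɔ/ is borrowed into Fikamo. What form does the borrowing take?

Substitution: /t/ → /ʃ/, giving /ɪʃdɹɔ/.
The consonants /ʃ/, /d/ cannot be parsed into a legal (C)V syllable (no codas are permitted; onsets are limited to one consonant).
Inserting the epenthetic vowel yields /ʃ/ → /ʃɪ/, /d/ → /dɪ/.

ɪʃɪdɪɹɔ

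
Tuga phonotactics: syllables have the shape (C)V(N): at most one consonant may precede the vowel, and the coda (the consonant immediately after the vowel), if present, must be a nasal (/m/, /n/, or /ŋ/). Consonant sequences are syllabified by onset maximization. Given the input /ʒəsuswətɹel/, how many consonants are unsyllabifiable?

3

Under (C)V(N), the unsyllabifiable consonants are /s/, /t/, /l/ (only a nasal (/m/, /n/, or /ŋ/) is licensed in coda position; onsets are limited to one consonant).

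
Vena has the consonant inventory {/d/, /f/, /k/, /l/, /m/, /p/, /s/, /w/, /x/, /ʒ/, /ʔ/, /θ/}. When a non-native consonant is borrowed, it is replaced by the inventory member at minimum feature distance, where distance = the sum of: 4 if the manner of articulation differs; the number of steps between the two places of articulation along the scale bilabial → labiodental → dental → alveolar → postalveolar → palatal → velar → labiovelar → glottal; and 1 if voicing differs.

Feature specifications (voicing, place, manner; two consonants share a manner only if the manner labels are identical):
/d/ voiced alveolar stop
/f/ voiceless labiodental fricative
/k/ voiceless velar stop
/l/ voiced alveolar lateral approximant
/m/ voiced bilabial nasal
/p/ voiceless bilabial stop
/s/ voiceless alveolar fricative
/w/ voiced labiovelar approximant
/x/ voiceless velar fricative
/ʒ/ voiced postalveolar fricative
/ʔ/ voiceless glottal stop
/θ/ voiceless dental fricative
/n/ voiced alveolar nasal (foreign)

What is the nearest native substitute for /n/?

/m/ is closest: same manner (nasal), place distance 3 (alveolar→bilabial), same voicing; total 3. Next closest is /d/ at distance 4.

m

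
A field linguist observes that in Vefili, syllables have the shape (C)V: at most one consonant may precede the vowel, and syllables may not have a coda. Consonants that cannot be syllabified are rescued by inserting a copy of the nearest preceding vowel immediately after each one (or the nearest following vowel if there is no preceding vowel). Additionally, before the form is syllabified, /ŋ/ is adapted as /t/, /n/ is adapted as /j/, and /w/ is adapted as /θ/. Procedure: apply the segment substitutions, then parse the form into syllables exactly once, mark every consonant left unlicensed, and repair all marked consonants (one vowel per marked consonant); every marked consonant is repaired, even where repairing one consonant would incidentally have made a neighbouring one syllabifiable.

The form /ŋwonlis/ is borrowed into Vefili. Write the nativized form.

Substitution: /ŋ/ → /t/, /w/ → /θ/, /n/ → /j/, giving /tθojlis/.
Syllabifying with onset maximization leaves /t/, /j/, /s/ stranded (no codas are permitted; onsets are limited to one consonant).
Epenthesis after each stranded consonant: /t/ → /to/, /j/ → /jo/, /s/ → /si/.

toθojolisi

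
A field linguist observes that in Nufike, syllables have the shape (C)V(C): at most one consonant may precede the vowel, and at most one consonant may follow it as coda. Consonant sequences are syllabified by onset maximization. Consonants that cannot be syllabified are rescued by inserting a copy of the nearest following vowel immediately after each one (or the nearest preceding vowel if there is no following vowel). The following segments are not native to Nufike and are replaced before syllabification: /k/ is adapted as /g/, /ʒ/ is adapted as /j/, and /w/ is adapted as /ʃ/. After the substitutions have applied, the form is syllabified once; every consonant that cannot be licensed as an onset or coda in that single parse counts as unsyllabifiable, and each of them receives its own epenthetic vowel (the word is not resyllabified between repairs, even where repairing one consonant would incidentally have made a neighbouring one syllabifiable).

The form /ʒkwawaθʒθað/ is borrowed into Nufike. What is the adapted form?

jagaʃaʃaθjaθað

Substitution: /ʒ/ → /j/, /k/ → /g/, /w/ → /ʃ/, giving /jgʃaʃaθjθað/.
The consonants /j/, /g/, /j/ cannot be parsed into a legal (C)V(C) syllable (at most one coda consonant is licensed; onsets are limited to one consonant).
Inserting the epenthetic vowel yields /j/ → /ja/, /g/ → /ga/, /j/ → /ja/.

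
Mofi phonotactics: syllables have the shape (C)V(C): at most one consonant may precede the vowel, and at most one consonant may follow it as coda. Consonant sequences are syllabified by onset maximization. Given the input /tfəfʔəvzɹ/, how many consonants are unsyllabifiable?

3

Syllabifying with onset maximization leaves /t/, /z/, /ɹ/ stranded (at most one coda consonant is licensed; onsets are limited to one consonant).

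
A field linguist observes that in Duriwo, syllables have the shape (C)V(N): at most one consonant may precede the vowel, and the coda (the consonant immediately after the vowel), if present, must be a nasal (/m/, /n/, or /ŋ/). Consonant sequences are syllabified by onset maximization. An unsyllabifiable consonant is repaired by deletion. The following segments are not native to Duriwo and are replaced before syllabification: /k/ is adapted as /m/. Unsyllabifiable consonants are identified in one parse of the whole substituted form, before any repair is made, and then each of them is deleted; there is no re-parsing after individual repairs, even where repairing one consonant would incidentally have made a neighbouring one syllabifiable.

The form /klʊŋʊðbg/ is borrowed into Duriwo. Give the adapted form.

lʊŋʊ

Substitution: /k/ → /m/, giving /mlʊŋʊðbg/.
Syllabifying with onset maximization leaves /m/, /ð/, /b/, /g/ stranded (only a nasal (/m/, /n/, or /ŋ/) is licensed in coda position; onsets are limited to one consonant).
Deletion applies to /m/, /ð/, /b/, /g/.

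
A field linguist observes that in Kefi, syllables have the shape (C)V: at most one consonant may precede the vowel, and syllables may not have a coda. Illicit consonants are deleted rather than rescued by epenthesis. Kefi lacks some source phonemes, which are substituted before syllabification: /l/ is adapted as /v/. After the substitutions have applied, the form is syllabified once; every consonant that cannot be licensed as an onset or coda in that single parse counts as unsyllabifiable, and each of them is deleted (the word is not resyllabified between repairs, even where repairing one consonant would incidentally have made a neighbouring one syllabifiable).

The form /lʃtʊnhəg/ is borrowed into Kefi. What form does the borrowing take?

tʊhə

Substitution: /l/ → /v/, giving /vʃtʊnhəg/.
Under (C)V, the unsyllabifiable consonants are /v/, /ʃ/, /n/, /g/ (no codas are permitted; onsets are limited to one consonant).
Each unlicensed consonant is deleted: /v/, /ʃ/, /n/, /g/.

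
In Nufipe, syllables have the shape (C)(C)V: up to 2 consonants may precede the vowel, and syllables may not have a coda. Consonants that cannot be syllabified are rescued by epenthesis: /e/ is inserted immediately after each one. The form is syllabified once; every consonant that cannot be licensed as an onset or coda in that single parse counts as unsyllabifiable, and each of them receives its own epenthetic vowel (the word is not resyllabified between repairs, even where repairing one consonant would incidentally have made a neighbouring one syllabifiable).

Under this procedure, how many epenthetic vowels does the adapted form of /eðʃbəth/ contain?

3

The unsyllabifiable consonants are /ð/, /t/, /h/; each receives one epenthetic vowel.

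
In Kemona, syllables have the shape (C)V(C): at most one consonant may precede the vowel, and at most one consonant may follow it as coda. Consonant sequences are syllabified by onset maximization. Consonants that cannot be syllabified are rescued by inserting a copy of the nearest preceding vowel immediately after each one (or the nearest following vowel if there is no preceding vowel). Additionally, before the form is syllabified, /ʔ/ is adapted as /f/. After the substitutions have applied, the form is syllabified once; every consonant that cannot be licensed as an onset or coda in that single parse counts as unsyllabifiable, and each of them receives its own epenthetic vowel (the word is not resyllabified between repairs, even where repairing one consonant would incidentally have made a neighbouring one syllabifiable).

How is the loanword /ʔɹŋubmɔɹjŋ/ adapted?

Substitution: /ʔ/ → /f/, giving /fɹŋubmɔɹjŋ/.
The consonants /f/, /ɹ/, /j/, /ŋ/ cannot be parsed into a legal (C)V(C) syllable (at most one coda consonant is licensed; onsets are limited to one consonant).
Each unlicensed consonant becomes the onset of a new syllable: /f/ → /fu/, /ɹ/ → /ɹu/, /j/ → /jɔ/, /ŋ/ → /ŋɔ/.

fuɹuŋubmɔɹjɔŋɔ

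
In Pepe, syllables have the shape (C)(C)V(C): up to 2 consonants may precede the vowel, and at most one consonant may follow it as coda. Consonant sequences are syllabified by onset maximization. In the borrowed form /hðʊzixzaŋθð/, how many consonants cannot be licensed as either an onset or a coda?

The consonants /θ/, /ð/ cannot be parsed into a legal (C)(C)V(C) syllable (at most one coda consonant is licensed; onsets may contain at most 2 consonants).

2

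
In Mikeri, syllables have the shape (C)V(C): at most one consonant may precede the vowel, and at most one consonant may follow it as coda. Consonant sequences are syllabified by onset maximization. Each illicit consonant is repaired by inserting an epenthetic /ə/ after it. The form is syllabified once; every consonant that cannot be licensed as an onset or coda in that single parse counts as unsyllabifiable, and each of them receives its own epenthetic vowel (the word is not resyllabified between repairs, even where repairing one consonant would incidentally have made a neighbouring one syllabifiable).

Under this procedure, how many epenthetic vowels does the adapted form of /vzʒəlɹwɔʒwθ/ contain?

5

The unsyllabifiable consonants are /v/, /z/, /ɹ/, /w/, /θ/; each receives one epenthetic vowel.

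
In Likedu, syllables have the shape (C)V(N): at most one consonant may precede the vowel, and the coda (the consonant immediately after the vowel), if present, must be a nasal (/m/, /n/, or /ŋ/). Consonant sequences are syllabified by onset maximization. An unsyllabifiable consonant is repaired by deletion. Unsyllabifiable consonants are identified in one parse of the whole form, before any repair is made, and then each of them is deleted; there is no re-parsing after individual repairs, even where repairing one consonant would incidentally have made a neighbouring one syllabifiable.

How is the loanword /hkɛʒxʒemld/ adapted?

Under (C)V(N), the unsyllabifiable consonants are /h/, /ʒ/, /x/, /l/, /d/ (only a nasal (/m/, /n/, or /ŋ/) is licensed in coda position; onsets are limited to one consonant).
Each unlicensed consonant is deleted: /h/, /ʒ/, /x/, /l/, /d/.

kɛʒem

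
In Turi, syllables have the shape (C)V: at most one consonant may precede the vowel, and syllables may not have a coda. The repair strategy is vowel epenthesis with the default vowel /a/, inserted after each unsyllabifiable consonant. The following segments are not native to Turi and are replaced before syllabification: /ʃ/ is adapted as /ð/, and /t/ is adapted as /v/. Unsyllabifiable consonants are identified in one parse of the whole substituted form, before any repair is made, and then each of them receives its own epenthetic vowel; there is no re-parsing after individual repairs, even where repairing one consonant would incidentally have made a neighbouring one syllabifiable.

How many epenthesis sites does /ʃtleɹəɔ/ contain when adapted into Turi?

2

After substitution the input is /ðvleɹəɔ/.
The unsyllabifiable consonants are /ð/, /v/; each receives one epenthetic vowel.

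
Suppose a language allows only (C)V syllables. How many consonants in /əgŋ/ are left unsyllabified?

Under (C)V, the unsyllabifiable consonants are /g/, /ŋ/ (no codas are permitted; onsets are limited to one consonant).

2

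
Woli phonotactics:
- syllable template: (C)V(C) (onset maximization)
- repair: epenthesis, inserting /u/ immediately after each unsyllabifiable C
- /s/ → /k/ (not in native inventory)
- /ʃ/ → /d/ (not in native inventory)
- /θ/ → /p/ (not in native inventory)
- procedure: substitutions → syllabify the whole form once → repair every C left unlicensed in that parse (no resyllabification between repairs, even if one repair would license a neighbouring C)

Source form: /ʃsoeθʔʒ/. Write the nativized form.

Substitution: /ʃ/ → /d/, /s/ → /k/, /θ/ → /p/, giving /dkoepʔʒ/.
Syllabifying with onset maximization leaves /d/, /ʔ/, /ʒ/ stranded (at most one coda consonant is licensed; onsets are limited to one consonant).
Each unlicensed consonant becomes the onset of a new syllable: /d/ → /du/, /ʔ/ → /ʔu/, /ʒ/ → /ʒu/.

dukoepʔuʒu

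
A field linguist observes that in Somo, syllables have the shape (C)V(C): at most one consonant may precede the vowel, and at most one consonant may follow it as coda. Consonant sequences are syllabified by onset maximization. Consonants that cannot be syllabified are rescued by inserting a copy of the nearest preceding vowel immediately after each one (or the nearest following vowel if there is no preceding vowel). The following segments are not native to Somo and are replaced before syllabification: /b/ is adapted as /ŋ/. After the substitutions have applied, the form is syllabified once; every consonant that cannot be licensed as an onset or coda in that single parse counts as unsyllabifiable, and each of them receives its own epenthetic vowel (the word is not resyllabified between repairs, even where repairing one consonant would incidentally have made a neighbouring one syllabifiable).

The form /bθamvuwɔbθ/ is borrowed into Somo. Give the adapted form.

ŋaθamvuwɔŋθɔ

Substitution: /b/ → /ŋ/, giving /ŋθamvuwɔŋθ/.
Under (C)V(C), the unsyllabifiable consonants are /ŋ/, /θ/ (at most one coda consonant is licensed; onsets are limited to one consonant).
Epenthesis after each stranded consonant: /ŋ/ → /ŋa/, /θ/ → /θɔ/.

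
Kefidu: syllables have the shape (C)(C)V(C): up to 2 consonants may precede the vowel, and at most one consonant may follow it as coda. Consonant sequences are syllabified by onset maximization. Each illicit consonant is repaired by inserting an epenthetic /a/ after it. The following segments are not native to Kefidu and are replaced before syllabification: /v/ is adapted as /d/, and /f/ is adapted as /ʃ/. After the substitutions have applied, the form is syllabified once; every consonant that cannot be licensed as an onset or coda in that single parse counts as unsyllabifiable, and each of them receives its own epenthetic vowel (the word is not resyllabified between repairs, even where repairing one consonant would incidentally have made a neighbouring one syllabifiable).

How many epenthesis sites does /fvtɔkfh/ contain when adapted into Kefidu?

3

After substitution the input is /ʃdtɔkʃh/.
The unsyllabifiable consonants are /ʃ/, /ʃ/, /h/; each receives one epenthetic vowel.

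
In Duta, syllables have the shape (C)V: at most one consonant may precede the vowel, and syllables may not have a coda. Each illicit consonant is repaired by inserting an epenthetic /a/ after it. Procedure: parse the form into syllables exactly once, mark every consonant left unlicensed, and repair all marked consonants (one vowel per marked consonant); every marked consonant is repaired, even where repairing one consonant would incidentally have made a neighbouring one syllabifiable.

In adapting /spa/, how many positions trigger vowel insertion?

1

The unsyllabifiable consonants are /s/; each receives one epenthetic vowel.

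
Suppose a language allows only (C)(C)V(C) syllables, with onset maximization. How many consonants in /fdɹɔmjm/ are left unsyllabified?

3

Under (C)(C)V(C), the unsyllabifiable consonants are /f/, /j/, /m/ (at most one coda consonant is licensed; onsets may contain at most 2 consonants).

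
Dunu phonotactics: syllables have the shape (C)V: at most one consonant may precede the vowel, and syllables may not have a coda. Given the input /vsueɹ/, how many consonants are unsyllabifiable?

Syllabifying with onset maximization leaves /v/, /ɹ/ stranded (no codas are permitted; onsets are limited to one consonant).

2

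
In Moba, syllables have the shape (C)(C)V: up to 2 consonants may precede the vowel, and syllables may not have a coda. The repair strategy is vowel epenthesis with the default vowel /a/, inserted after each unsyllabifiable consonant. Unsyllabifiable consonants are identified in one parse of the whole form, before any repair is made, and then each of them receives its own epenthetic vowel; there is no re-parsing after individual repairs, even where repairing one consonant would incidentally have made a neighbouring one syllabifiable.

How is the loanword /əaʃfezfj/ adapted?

Syllabifying with onset maximization leaves /z/, /f/, /j/ stranded (no codas are permitted; onsets may contain at most 2 consonants).
Inserting the epenthetic vowel yields /z/ → /za/, /f/ → /fa/, /j/ → /ja/.

əaʃfezafaja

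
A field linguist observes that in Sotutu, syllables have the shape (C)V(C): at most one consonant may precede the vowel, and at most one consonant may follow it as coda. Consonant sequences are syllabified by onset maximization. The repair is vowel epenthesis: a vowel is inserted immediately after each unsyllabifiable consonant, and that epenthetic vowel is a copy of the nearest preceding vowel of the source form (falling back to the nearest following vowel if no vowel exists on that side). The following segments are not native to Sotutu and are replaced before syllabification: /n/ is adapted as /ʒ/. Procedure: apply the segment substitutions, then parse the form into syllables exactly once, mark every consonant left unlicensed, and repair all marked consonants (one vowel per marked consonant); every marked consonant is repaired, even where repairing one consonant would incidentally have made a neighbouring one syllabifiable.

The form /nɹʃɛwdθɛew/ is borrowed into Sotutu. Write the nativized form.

ʒɛɹɛʃɛwdɛθɛew

Substitution: /n/ → /ʒ/, giving /ʒɹʃɛwdθɛew/.
Syllabifying with onset maximization leaves /ʒ/, /ɹ/, /d/ stranded (at most one coda consonant is licensed; onsets are limited to one consonant).
Epenthesis after each stranded consonant: /ʒ/ → /ʒɛ/, /ɹ/ → /ɹɛ/, /d/ → /dɛ/.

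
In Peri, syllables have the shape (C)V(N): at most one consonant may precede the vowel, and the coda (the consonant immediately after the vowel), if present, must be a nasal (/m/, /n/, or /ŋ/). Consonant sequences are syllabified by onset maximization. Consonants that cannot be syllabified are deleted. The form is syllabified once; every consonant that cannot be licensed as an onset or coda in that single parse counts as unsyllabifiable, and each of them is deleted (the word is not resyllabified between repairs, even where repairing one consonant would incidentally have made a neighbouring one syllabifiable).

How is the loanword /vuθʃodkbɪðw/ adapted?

vuʃobɪ

The consonants /θ/, /d/, /k/, /ð/, /w/ cannot be parsed into a legal (C)V(N) syllable (only a nasal (/m/, /n/, or /ŋ/) is licensed in coda position; onsets are limited to one consonant).
Each unlicensed consonant is deleted: /θ/, /d/, /k/, /ð/, /w/.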